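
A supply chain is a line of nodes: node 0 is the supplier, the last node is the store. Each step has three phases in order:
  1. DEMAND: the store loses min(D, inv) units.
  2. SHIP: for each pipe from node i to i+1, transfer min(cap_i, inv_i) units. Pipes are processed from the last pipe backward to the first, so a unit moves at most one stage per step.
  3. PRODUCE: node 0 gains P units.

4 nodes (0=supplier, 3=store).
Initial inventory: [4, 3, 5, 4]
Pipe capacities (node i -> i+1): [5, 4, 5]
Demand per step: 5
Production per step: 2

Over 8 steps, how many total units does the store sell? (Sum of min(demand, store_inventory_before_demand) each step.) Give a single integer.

Answer: 24

Derivation:
Step 1: sold=4 (running total=4) -> [2 4 3 5]
Step 2: sold=5 (running total=9) -> [2 2 4 3]
Step 3: sold=3 (running total=12) -> [2 2 2 4]
Step 4: sold=4 (running total=16) -> [2 2 2 2]
Step 5: sold=2 (running total=18) -> [2 2 2 2]
Step 6: sold=2 (running total=20) -> [2 2 2 2]
Step 7: sold=2 (running total=22) -> [2 2 2 2]
Step 8: sold=2 (running total=24) -> [2 2 2 2]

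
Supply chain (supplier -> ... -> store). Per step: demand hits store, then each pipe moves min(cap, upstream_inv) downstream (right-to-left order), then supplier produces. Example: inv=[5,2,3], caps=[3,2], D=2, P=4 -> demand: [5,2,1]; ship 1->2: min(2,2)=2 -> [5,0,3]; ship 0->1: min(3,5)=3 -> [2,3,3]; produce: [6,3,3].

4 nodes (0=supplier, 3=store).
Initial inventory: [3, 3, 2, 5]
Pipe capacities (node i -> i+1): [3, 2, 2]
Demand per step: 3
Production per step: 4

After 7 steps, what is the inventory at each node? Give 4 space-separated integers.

Step 1: demand=3,sold=3 ship[2->3]=2 ship[1->2]=2 ship[0->1]=3 prod=4 -> inv=[4 4 2 4]
Step 2: demand=3,sold=3 ship[2->3]=2 ship[1->2]=2 ship[0->1]=3 prod=4 -> inv=[5 5 2 3]
Step 3: demand=3,sold=3 ship[2->3]=2 ship[1->2]=2 ship[0->1]=3 prod=4 -> inv=[6 6 2 2]
Step 4: demand=3,sold=2 ship[2->3]=2 ship[1->2]=2 ship[0->1]=3 prod=4 -> inv=[7 7 2 2]
Step 5: demand=3,sold=2 ship[2->3]=2 ship[1->2]=2 ship[0->1]=3 prod=4 -> inv=[8 8 2 2]
Step 6: demand=3,sold=2 ship[2->3]=2 ship[1->2]=2 ship[0->1]=3 prod=4 -> inv=[9 9 2 2]
Step 7: demand=3,sold=2 ship[2->3]=2 ship[1->2]=2 ship[0->1]=3 prod=4 -> inv=[10 10 2 2]

10 10 2 2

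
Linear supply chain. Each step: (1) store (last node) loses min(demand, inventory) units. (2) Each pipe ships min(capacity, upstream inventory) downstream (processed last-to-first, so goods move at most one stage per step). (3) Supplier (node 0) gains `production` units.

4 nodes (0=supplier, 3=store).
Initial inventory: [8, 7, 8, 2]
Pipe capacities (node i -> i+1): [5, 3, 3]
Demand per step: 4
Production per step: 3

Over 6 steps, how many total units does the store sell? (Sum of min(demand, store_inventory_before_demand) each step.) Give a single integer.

Step 1: sold=2 (running total=2) -> [6 9 8 3]
Step 2: sold=3 (running total=5) -> [4 11 8 3]
Step 3: sold=3 (running total=8) -> [3 12 8 3]
Step 4: sold=3 (running total=11) -> [3 12 8 3]
Step 5: sold=3 (running total=14) -> [3 12 8 3]
Step 6: sold=3 (running total=17) -> [3 12 8 3]

Answer: 17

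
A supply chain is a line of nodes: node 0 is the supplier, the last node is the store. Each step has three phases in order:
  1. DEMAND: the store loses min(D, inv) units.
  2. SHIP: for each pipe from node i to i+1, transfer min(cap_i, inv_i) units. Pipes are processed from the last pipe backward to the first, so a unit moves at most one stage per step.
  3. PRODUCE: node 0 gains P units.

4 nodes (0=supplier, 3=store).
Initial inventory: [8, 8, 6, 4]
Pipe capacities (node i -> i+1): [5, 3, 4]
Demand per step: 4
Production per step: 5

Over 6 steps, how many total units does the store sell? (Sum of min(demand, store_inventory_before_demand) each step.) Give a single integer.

Step 1: sold=4 (running total=4) -> [8 10 5 4]
Step 2: sold=4 (running total=8) -> [8 12 4 4]
Step 3: sold=4 (running total=12) -> [8 14 3 4]
Step 4: sold=4 (running total=16) -> [8 16 3 3]
Step 5: sold=3 (running total=19) -> [8 18 3 3]
Step 6: sold=3 (running total=22) -> [8 20 3 3]

Answer: 22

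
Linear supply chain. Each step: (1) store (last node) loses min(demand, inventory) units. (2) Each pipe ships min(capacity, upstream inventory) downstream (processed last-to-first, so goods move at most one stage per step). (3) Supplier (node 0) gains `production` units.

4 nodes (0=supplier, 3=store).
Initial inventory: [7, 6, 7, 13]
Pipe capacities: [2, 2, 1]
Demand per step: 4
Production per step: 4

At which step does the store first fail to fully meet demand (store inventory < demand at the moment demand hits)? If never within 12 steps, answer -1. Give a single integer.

Step 1: demand=4,sold=4 ship[2->3]=1 ship[1->2]=2 ship[0->1]=2 prod=4 -> [9 6 8 10]
Step 2: demand=4,sold=4 ship[2->3]=1 ship[1->2]=2 ship[0->1]=2 prod=4 -> [11 6 9 7]
Step 3: demand=4,sold=4 ship[2->3]=1 ship[1->2]=2 ship[0->1]=2 prod=4 -> [13 6 10 4]
Step 4: demand=4,sold=4 ship[2->3]=1 ship[1->2]=2 ship[0->1]=2 prod=4 -> [15 6 11 1]
Step 5: demand=4,sold=1 ship[2->3]=1 ship[1->2]=2 ship[0->1]=2 prod=4 -> [17 6 12 1]
Step 6: demand=4,sold=1 ship[2->3]=1 ship[1->2]=2 ship[0->1]=2 prod=4 -> [19 6 13 1]
Step 7: demand=4,sold=1 ship[2->3]=1 ship[1->2]=2 ship[0->1]=2 prod=4 -> [21 6 14 1]
Step 8: demand=4,sold=1 ship[2->3]=1 ship[1->2]=2 ship[0->1]=2 prod=4 -> [23 6 15 1]
Step 9: demand=4,sold=1 ship[2->3]=1 ship[1->2]=2 ship[0->1]=2 prod=4 -> [25 6 16 1]
Step 10: demand=4,sold=1 ship[2->3]=1 ship[1->2]=2 ship[0->1]=2 prod=4 -> [27 6 17 1]
Step 11: demand=4,sold=1 ship[2->3]=1 ship[1->2]=2 ship[0->1]=2 prod=4 -> [29 6 18 1]
Step 12: demand=4,sold=1 ship[2->3]=1 ship[1->2]=2 ship[0->1]=2 prod=4 -> [31 6 19 1]
First stockout at step 5

5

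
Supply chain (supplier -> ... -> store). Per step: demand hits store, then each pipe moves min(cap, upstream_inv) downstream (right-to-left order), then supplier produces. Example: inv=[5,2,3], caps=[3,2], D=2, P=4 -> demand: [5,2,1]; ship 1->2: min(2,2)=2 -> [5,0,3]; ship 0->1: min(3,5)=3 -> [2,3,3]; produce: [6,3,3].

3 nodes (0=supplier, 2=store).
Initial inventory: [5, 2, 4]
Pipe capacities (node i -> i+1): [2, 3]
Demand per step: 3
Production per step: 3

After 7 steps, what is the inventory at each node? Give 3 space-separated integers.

Step 1: demand=3,sold=3 ship[1->2]=2 ship[0->1]=2 prod=3 -> inv=[6 2 3]
Step 2: demand=3,sold=3 ship[1->2]=2 ship[0->1]=2 prod=3 -> inv=[7 2 2]
Step 3: demand=3,sold=2 ship[1->2]=2 ship[0->1]=2 prod=3 -> inv=[8 2 2]
Step 4: demand=3,sold=2 ship[1->2]=2 ship[0->1]=2 prod=3 -> inv=[9 2 2]
Step 5: demand=3,sold=2 ship[1->2]=2 ship[0->1]=2 prod=3 -> inv=[10 2 2]
Step 6: demand=3,sold=2 ship[1->2]=2 ship[0->1]=2 prod=3 -> inv=[11 2 2]
Step 7: demand=3,sold=2 ship[1->2]=2 ship[0->1]=2 prod=3 -> inv=[12 2 2]

12 2 2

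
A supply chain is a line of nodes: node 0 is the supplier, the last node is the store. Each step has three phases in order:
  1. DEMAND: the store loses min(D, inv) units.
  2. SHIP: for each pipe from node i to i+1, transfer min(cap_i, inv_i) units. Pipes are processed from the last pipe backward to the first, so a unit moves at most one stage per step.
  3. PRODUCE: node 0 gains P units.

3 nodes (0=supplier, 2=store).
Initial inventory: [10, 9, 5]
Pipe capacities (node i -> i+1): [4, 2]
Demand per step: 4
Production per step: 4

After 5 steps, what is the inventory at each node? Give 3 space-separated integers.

Step 1: demand=4,sold=4 ship[1->2]=2 ship[0->1]=4 prod=4 -> inv=[10 11 3]
Step 2: demand=4,sold=3 ship[1->2]=2 ship[0->1]=4 prod=4 -> inv=[10 13 2]
Step 3: demand=4,sold=2 ship[1->2]=2 ship[0->1]=4 prod=4 -> inv=[10 15 2]
Step 4: demand=4,sold=2 ship[1->2]=2 ship[0->1]=4 prod=4 -> inv=[10 17 2]
Step 5: demand=4,sold=2 ship[1->2]=2 ship[0->1]=4 prod=4 -> inv=[10 19 2]

10 19 2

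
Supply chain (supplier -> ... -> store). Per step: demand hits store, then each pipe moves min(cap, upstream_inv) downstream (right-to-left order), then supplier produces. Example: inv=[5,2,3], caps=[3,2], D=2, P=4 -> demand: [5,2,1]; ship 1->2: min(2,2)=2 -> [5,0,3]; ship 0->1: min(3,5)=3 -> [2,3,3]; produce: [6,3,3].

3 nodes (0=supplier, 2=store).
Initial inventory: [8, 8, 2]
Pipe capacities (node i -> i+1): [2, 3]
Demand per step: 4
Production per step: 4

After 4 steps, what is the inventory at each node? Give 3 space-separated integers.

Step 1: demand=4,sold=2 ship[1->2]=3 ship[0->1]=2 prod=4 -> inv=[10 7 3]
Step 2: demand=4,sold=3 ship[1->2]=3 ship[0->1]=2 prod=4 -> inv=[12 6 3]
Step 3: demand=4,sold=3 ship[1->2]=3 ship[0->1]=2 prod=4 -> inv=[14 5 3]
Step 4: demand=4,sold=3 ship[1->2]=3 ship[0->1]=2 prod=4 -> inv=[16 4 3]

16 4 3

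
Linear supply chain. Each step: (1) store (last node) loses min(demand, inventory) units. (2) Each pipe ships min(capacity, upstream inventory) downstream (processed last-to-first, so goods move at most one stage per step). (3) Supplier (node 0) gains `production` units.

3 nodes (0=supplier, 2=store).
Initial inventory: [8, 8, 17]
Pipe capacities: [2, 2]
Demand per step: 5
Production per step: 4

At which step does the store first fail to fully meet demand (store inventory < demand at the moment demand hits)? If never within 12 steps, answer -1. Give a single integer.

Step 1: demand=5,sold=5 ship[1->2]=2 ship[0->1]=2 prod=4 -> [10 8 14]
Step 2: demand=5,sold=5 ship[1->2]=2 ship[0->1]=2 prod=4 -> [12 8 11]
Step 3: demand=5,sold=5 ship[1->2]=2 ship[0->1]=2 prod=4 -> [14 8 8]
Step 4: demand=5,sold=5 ship[1->2]=2 ship[0->1]=2 prod=4 -> [16 8 5]
Step 5: demand=5,sold=5 ship[1->2]=2 ship[0->1]=2 prod=4 -> [18 8 2]
Step 6: demand=5,sold=2 ship[1->2]=2 ship[0->1]=2 prod=4 -> [20 8 2]
Step 7: demand=5,sold=2 ship[1->2]=2 ship[0->1]=2 prod=4 -> [22 8 2]
Step 8: demand=5,sold=2 ship[1->2]=2 ship[0->1]=2 prod=4 -> [24 8 2]
Step 9: demand=5,sold=2 ship[1->2]=2 ship[0->1]=2 prod=4 -> [26 8 2]
Step 10: demand=5,sold=2 ship[1->2]=2 ship[0->1]=2 prod=4 -> [28 8 2]
Step 11: demand=5,sold=2 ship[1->2]=2 ship[0->1]=2 prod=4 -> [30 8 2]
Step 12: demand=5,sold=2 ship[1->2]=2 ship[0->1]=2 prod=4 -> [32 8 2]
First stockout at step 6

6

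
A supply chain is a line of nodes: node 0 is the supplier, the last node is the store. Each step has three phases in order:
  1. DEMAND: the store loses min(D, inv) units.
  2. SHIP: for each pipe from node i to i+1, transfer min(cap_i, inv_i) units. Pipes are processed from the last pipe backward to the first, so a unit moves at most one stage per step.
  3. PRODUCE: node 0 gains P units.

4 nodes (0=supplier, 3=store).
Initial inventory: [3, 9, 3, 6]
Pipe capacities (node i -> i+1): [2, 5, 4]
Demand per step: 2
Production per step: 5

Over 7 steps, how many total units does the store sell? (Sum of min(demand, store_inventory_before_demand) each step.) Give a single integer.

Answer: 14

Derivation:
Step 1: sold=2 (running total=2) -> [6 6 5 7]
Step 2: sold=2 (running total=4) -> [9 3 6 9]
Step 3: sold=2 (running total=6) -> [12 2 5 11]
Step 4: sold=2 (running total=8) -> [15 2 3 13]
Step 5: sold=2 (running total=10) -> [18 2 2 14]
Step 6: sold=2 (running total=12) -> [21 2 2 14]
Step 7: sold=2 (running total=14) -> [24 2 2 14]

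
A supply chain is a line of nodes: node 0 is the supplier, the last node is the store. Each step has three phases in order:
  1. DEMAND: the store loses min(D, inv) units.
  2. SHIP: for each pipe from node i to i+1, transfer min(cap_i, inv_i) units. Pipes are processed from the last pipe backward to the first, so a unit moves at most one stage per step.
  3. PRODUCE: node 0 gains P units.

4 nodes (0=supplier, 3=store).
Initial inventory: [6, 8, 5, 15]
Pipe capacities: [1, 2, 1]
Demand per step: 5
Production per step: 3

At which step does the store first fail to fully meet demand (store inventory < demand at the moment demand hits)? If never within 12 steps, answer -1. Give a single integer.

Step 1: demand=5,sold=5 ship[2->3]=1 ship[1->2]=2 ship[0->1]=1 prod=3 -> [8 7 6 11]
Step 2: demand=5,sold=5 ship[2->3]=1 ship[1->2]=2 ship[0->1]=1 prod=3 -> [10 6 7 7]
Step 3: demand=5,sold=5 ship[2->3]=1 ship[1->2]=2 ship[0->1]=1 prod=3 -> [12 5 8 3]
Step 4: demand=5,sold=3 ship[2->3]=1 ship[1->2]=2 ship[0->1]=1 prod=3 -> [14 4 9 1]
Step 5: demand=5,sold=1 ship[2->3]=1 ship[1->2]=2 ship[0->1]=1 prod=3 -> [16 3 10 1]
Step 6: demand=5,sold=1 ship[2->3]=1 ship[1->2]=2 ship[0->1]=1 prod=3 -> [18 2 11 1]
Step 7: demand=5,sold=1 ship[2->3]=1 ship[1->2]=2 ship[0->1]=1 prod=3 -> [20 1 12 1]
Step 8: demand=5,sold=1 ship[2->3]=1 ship[1->2]=1 ship[0->1]=1 prod=3 -> [22 1 12 1]
Step 9: demand=5,sold=1 ship[2->3]=1 ship[1->2]=1 ship[0->1]=1 prod=3 -> [24 1 12 1]
Step 10: demand=5,sold=1 ship[2->3]=1 ship[1->2]=1 ship[0->1]=1 prod=3 -> [26 1 12 1]
Step 11: demand=5,sold=1 ship[2->3]=1 ship[1->2]=1 ship[0->1]=1 prod=3 -> [28 1 12 1]
Step 12: demand=5,sold=1 ship[2->3]=1 ship[1->2]=1 ship[0->1]=1 prod=3 -> [30 1 12 1]
First stockout at step 4

4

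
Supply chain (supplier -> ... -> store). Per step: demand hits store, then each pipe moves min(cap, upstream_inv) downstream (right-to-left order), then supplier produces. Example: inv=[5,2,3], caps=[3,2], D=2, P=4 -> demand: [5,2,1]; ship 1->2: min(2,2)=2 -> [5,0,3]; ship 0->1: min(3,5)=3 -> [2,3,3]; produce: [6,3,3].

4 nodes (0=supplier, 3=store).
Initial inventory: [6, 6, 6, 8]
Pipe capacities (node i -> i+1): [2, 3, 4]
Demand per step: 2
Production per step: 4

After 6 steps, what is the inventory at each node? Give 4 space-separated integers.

Step 1: demand=2,sold=2 ship[2->3]=4 ship[1->2]=3 ship[0->1]=2 prod=4 -> inv=[8 5 5 10]
Step 2: demand=2,sold=2 ship[2->3]=4 ship[1->2]=3 ship[0->1]=2 prod=4 -> inv=[10 4 4 12]
Step 3: demand=2,sold=2 ship[2->3]=4 ship[1->2]=3 ship[0->1]=2 prod=4 -> inv=[12 3 3 14]
Step 4: demand=2,sold=2 ship[2->3]=3 ship[1->2]=3 ship[0->1]=2 prod=4 -> inv=[14 2 3 15]
Step 5: demand=2,sold=2 ship[2->3]=3 ship[1->2]=2 ship[0->1]=2 prod=4 -> inv=[16 2 2 16]
Step 6: demand=2,sold=2 ship[2->3]=2 ship[1->2]=2 ship[0->1]=2 prod=4 -> inv=[18 2 2 16]

18 2 2 16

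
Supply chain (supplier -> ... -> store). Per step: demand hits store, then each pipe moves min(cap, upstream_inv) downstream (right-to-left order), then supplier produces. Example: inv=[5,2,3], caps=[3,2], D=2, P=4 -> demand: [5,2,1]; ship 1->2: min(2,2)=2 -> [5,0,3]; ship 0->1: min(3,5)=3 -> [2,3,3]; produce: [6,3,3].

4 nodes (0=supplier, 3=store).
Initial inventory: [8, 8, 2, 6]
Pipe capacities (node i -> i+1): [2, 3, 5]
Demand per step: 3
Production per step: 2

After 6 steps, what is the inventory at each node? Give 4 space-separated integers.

Step 1: demand=3,sold=3 ship[2->3]=2 ship[1->2]=3 ship[0->1]=2 prod=2 -> inv=[8 7 3 5]
Step 2: demand=3,sold=3 ship[2->3]=3 ship[1->2]=3 ship[0->1]=2 prod=2 -> inv=[8 6 3 5]
Step 3: demand=3,sold=3 ship[2->3]=3 ship[1->2]=3 ship[0->1]=2 prod=2 -> inv=[8 5 3 5]
Step 4: demand=3,sold=3 ship[2->3]=3 ship[1->2]=3 ship[0->1]=2 prod=2 -> inv=[8 4 3 5]
Step 5: demand=3,sold=3 ship[2->3]=3 ship[1->2]=3 ship[0->1]=2 prod=2 -> inv=[8 3 3 5]
Step 6: demand=3,sold=3 ship[2->3]=3 ship[1->2]=3 ship[0->1]=2 prod=2 -> inv=[8 2 3 5]

8 2 3 5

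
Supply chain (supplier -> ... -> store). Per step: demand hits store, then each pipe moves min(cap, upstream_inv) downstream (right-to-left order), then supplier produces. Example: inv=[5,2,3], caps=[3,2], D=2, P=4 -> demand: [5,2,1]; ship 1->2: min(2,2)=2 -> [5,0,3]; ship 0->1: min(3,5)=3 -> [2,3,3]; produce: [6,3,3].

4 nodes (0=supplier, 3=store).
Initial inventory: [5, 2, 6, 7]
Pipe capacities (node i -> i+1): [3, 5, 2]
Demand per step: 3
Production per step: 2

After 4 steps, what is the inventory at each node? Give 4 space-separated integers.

Step 1: demand=3,sold=3 ship[2->3]=2 ship[1->2]=2 ship[0->1]=3 prod=2 -> inv=[4 3 6 6]
Step 2: demand=3,sold=3 ship[2->3]=2 ship[1->2]=3 ship[0->1]=3 prod=2 -> inv=[3 3 7 5]
Step 3: demand=3,sold=3 ship[2->3]=2 ship[1->2]=3 ship[0->1]=3 prod=2 -> inv=[2 3 8 4]
Step 4: demand=3,sold=3 ship[2->3]=2 ship[1->2]=3 ship[0->1]=2 prod=2 -> inv=[2 2 9 3]

2 2 9 3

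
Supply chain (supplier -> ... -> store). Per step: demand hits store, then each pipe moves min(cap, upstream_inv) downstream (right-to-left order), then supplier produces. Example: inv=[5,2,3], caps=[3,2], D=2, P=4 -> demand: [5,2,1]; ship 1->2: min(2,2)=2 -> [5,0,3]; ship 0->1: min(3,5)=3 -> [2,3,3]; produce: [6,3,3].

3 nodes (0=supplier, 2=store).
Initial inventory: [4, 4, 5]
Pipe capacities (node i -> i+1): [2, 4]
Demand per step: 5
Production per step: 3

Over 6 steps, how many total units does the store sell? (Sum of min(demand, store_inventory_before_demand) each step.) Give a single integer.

Answer: 17

Derivation:
Step 1: sold=5 (running total=5) -> [5 2 4]
Step 2: sold=4 (running total=9) -> [6 2 2]
Step 3: sold=2 (running total=11) -> [7 2 2]
Step 4: sold=2 (running total=13) -> [8 2 2]
Step 5: sold=2 (running total=15) -> [9 2 2]
Step 6: sold=2 (running total=17) -> [10 2 2]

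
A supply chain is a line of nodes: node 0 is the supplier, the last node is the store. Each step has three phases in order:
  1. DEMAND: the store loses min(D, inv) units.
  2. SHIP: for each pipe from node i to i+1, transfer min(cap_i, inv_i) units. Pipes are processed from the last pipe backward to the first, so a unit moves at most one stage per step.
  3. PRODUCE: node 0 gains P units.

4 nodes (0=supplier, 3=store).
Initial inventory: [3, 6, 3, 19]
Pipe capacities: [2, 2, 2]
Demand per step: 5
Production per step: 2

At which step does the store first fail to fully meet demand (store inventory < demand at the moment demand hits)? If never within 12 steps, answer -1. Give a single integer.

Step 1: demand=5,sold=5 ship[2->3]=2 ship[1->2]=2 ship[0->1]=2 prod=2 -> [3 6 3 16]
Step 2: demand=5,sold=5 ship[2->3]=2 ship[1->2]=2 ship[0->1]=2 prod=2 -> [3 6 3 13]
Step 3: demand=5,sold=5 ship[2->3]=2 ship[1->2]=2 ship[0->1]=2 prod=2 -> [3 6 3 10]
Step 4: demand=5,sold=5 ship[2->3]=2 ship[1->2]=2 ship[0->1]=2 prod=2 -> [3 6 3 7]
Step 5: demand=5,sold=5 ship[2->3]=2 ship[1->2]=2 ship[0->1]=2 prod=2 -> [3 6 3 4]
Step 6: demand=5,sold=4 ship[2->3]=2 ship[1->2]=2 ship[0->1]=2 prod=2 -> [3 6 3 2]
Step 7: demand=5,sold=2 ship[2->3]=2 ship[1->2]=2 ship[0->1]=2 prod=2 -> [3 6 3 2]
Step 8: demand=5,sold=2 ship[2->3]=2 ship[1->2]=2 ship[0->1]=2 prod=2 -> [3 6 3 2]
Step 9: demand=5,sold=2 ship[2->3]=2 ship[1->2]=2 ship[0->1]=2 prod=2 -> [3 6 3 2]
Step 10: demand=5,sold=2 ship[2->3]=2 ship[1->2]=2 ship[0->1]=2 prod=2 -> [3 6 3 2]
Step 11: demand=5,sold=2 ship[2->3]=2 ship[1->2]=2 ship[0->1]=2 prod=2 -> [3 6 3 2]
Step 12: demand=5,sold=2 ship[2->3]=2 ship[1->2]=2 ship[0->1]=2 prod=2 -> [3 6 3 2]
First stockout at step 6

6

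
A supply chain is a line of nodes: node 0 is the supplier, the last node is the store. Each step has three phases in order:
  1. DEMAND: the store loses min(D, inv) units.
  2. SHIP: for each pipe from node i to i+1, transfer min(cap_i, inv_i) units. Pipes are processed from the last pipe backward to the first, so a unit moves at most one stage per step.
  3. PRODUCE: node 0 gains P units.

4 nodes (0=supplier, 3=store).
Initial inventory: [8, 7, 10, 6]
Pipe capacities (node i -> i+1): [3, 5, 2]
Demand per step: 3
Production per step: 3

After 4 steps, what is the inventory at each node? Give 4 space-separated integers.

Step 1: demand=3,sold=3 ship[2->3]=2 ship[1->2]=5 ship[0->1]=3 prod=3 -> inv=[8 5 13 5]
Step 2: demand=3,sold=3 ship[2->3]=2 ship[1->2]=5 ship[0->1]=3 prod=3 -> inv=[8 3 16 4]
Step 3: demand=3,sold=3 ship[2->3]=2 ship[1->2]=3 ship[0->1]=3 prod=3 -> inv=[8 3 17 3]
Step 4: demand=3,sold=3 ship[2->3]=2 ship[1->2]=3 ship[0->1]=3 prod=3 -> inv=[8 3 18 2]

8 3 18 2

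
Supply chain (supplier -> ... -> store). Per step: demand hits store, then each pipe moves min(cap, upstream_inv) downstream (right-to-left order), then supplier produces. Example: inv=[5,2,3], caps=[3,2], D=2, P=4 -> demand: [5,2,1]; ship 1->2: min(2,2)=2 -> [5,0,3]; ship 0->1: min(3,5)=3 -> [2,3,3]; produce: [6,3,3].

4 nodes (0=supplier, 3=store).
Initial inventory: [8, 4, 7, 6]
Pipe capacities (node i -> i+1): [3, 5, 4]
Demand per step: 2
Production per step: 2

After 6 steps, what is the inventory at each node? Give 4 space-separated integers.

Step 1: demand=2,sold=2 ship[2->3]=4 ship[1->2]=4 ship[0->1]=3 prod=2 -> inv=[7 3 7 8]
Step 2: demand=2,sold=2 ship[2->3]=4 ship[1->2]=3 ship[0->1]=3 prod=2 -> inv=[6 3 6 10]
Step 3: demand=2,sold=2 ship[2->3]=4 ship[1->2]=3 ship[0->1]=3 prod=2 -> inv=[5 3 5 12]
Step 4: demand=2,sold=2 ship[2->3]=4 ship[1->2]=3 ship[0->1]=3 prod=2 -> inv=[4 3 4 14]
Step 5: demand=2,sold=2 ship[2->3]=4 ship[1->2]=3 ship[0->1]=3 prod=2 -> inv=[3 3 3 16]
Step 6: demand=2,sold=2 ship[2->3]=3 ship[1->2]=3 ship[0->1]=3 prod=2 -> inv=[2 3 3 17]

2 3 3 17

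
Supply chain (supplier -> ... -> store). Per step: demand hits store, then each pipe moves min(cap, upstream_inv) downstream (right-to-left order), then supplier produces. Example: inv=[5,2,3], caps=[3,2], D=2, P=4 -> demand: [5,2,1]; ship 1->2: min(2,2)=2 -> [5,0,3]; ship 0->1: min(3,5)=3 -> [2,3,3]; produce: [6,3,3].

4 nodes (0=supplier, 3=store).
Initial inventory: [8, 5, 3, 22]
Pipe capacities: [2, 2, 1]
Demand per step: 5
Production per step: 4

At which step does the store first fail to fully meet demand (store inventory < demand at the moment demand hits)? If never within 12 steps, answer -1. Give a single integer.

Step 1: demand=5,sold=5 ship[2->3]=1 ship[1->2]=2 ship[0->1]=2 prod=4 -> [10 5 4 18]
Step 2: demand=5,sold=5 ship[2->3]=1 ship[1->2]=2 ship[0->1]=2 prod=4 -> [12 5 5 14]
Step 3: demand=5,sold=5 ship[2->3]=1 ship[1->2]=2 ship[0->1]=2 prod=4 -> [14 5 6 10]
Step 4: demand=5,sold=5 ship[2->3]=1 ship[1->2]=2 ship[0->1]=2 prod=4 -> [16 5 7 6]
Step 5: demand=5,sold=5 ship[2->3]=1 ship[1->2]=2 ship[0->1]=2 prod=4 -> [18 5 8 2]
Step 6: demand=5,sold=2 ship[2->3]=1 ship[1->2]=2 ship[0->1]=2 prod=4 -> [20 5 9 1]
Step 7: demand=5,sold=1 ship[2->3]=1 ship[1->2]=2 ship[0->1]=2 prod=4 -> [22 5 10 1]
Step 8: demand=5,sold=1 ship[2->3]=1 ship[1->2]=2 ship[0->1]=2 prod=4 -> [24 5 11 1]
Step 9: demand=5,sold=1 ship[2->3]=1 ship[1->2]=2 ship[0->1]=2 prod=4 -> [26 5 12 1]
Step 10: demand=5,sold=1 ship[2->3]=1 ship[1->2]=2 ship[0->1]=2 prod=4 -> [28 5 13 1]
Step 11: demand=5,sold=1 ship[2->3]=1 ship[1->2]=2 ship[0->1]=2 prod=4 -> [30 5 14 1]
Step 12: demand=5,sold=1 ship[2->3]=1 ship[1->2]=2 ship[0->1]=2 prod=4 -> [32 5 15 1]
First stockout at step 6

6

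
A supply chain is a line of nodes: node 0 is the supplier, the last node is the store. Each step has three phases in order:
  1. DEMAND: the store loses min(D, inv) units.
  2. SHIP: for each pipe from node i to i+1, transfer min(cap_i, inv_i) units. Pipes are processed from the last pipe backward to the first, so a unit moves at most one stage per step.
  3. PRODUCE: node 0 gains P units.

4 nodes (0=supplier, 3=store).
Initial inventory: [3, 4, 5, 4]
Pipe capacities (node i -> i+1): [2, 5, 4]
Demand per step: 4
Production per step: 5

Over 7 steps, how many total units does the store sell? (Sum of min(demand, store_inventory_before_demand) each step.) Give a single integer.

Step 1: sold=4 (running total=4) -> [6 2 5 4]
Step 2: sold=4 (running total=8) -> [9 2 3 4]
Step 3: sold=4 (running total=12) -> [12 2 2 3]
Step 4: sold=3 (running total=15) -> [15 2 2 2]
Step 5: sold=2 (running total=17) -> [18 2 2 2]
Step 6: sold=2 (running total=19) -> [21 2 2 2]
Step 7: sold=2 (running total=21) -> [24 2 2 2]

Answer: 21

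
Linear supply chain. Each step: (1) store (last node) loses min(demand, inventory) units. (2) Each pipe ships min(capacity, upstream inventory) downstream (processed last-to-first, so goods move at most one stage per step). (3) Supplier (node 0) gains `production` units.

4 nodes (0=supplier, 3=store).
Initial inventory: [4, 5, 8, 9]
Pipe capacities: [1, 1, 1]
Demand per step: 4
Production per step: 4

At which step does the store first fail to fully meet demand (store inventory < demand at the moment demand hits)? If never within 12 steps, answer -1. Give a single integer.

Step 1: demand=4,sold=4 ship[2->3]=1 ship[1->2]=1 ship[0->1]=1 prod=4 -> [7 5 8 6]
Step 2: demand=4,sold=4 ship[2->3]=1 ship[1->2]=1 ship[0->1]=1 prod=4 -> [10 5 8 3]
Step 3: demand=4,sold=3 ship[2->3]=1 ship[1->2]=1 ship[0->1]=1 prod=4 -> [13 5 8 1]
Step 4: demand=4,sold=1 ship[2->3]=1 ship[1->2]=1 ship[0->1]=1 prod=4 -> [16 5 8 1]
Step 5: demand=4,sold=1 ship[2->3]=1 ship[1->2]=1 ship[0->1]=1 prod=4 -> [19 5 8 1]
Step 6: demand=4,sold=1 ship[2->3]=1 ship[1->2]=1 ship[0->1]=1 prod=4 -> [22 5 8 1]
Step 7: demand=4,sold=1 ship[2->3]=1 ship[1->2]=1 ship[0->1]=1 prod=4 -> [25 5 8 1]
Step 8: demand=4,sold=1 ship[2->3]=1 ship[1->2]=1 ship[0->1]=1 prod=4 -> [28 5 8 1]
Step 9: demand=4,sold=1 ship[2->3]=1 ship[1->2]=1 ship[0->1]=1 prod=4 -> [31 5 8 1]
Step 10: demand=4,sold=1 ship[2->3]=1 ship[1->2]=1 ship[0->1]=1 prod=4 -> [34 5 8 1]
Step 11: demand=4,sold=1 ship[2->3]=1 ship[1->2]=1 ship[0->1]=1 prod=4 -> [37 5 8 1]
Step 12: demand=4,sold=1 ship[2->3]=1 ship[1->2]=1 ship[0->1]=1 prod=4 -> [40 5 8 1]
First stockout at step 3

3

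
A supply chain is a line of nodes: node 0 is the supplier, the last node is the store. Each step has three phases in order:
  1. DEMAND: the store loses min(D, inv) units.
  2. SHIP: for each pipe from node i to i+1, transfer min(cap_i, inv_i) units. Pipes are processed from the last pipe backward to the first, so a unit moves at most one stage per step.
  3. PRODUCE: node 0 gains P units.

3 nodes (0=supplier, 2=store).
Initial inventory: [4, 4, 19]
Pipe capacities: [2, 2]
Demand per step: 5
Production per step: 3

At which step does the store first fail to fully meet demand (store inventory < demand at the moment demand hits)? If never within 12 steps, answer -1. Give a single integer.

Step 1: demand=5,sold=5 ship[1->2]=2 ship[0->1]=2 prod=3 -> [5 4 16]
Step 2: demand=5,sold=5 ship[1->2]=2 ship[0->1]=2 prod=3 -> [6 4 13]
Step 3: demand=5,sold=5 ship[1->2]=2 ship[0->1]=2 prod=3 -> [7 4 10]
Step 4: demand=5,sold=5 ship[1->2]=2 ship[0->1]=2 prod=3 -> [8 4 7]
Step 5: demand=5,sold=5 ship[1->2]=2 ship[0->1]=2 prod=3 -> [9 4 4]
Step 6: demand=5,sold=4 ship[1->2]=2 ship[0->1]=2 prod=3 -> [10 4 2]
Step 7: demand=5,sold=2 ship[1->2]=2 ship[0->1]=2 prod=3 -> [11 4 2]
Step 8: demand=5,sold=2 ship[1->2]=2 ship[0->1]=2 prod=3 -> [12 4 2]
Step 9: demand=5,sold=2 ship[1->2]=2 ship[0->1]=2 prod=3 -> [13 4 2]
Step 10: demand=5,sold=2 ship[1->2]=2 ship[0->1]=2 prod=3 -> [14 4 2]
Step 11: demand=5,sold=2 ship[1->2]=2 ship[0->1]=2 prod=3 -> [15 4 2]
Step 12: demand=5,sold=2 ship[1->2]=2 ship[0->1]=2 prod=3 -> [16 4 2]
First stockout at step 6

6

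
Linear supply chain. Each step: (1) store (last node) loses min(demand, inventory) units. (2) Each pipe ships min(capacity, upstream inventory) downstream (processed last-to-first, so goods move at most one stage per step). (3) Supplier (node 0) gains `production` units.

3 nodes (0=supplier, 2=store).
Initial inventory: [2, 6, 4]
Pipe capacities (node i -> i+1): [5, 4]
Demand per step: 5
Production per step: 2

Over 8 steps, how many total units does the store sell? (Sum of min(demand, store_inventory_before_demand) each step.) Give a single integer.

Answer: 22

Derivation:
Step 1: sold=4 (running total=4) -> [2 4 4]
Step 2: sold=4 (running total=8) -> [2 2 4]
Step 3: sold=4 (running total=12) -> [2 2 2]
Step 4: sold=2 (running total=14) -> [2 2 2]
Step 5: sold=2 (running total=16) -> [2 2 2]
Step 6: sold=2 (running total=18) -> [2 2 2]
Step 7: sold=2 (running total=20) -> [2 2 2]
Step 8: sold=2 (running total=22) -> [2 2 2]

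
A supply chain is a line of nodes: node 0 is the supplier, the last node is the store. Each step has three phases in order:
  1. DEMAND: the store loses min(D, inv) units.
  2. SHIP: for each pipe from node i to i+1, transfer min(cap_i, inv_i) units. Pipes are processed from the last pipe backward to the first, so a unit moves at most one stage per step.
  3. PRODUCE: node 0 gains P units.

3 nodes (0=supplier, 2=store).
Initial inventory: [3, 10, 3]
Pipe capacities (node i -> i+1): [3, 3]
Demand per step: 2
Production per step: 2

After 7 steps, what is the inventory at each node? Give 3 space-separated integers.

Step 1: demand=2,sold=2 ship[1->2]=3 ship[0->1]=3 prod=2 -> inv=[2 10 4]
Step 2: demand=2,sold=2 ship[1->2]=3 ship[0->1]=2 prod=2 -> inv=[2 9 5]
Step 3: demand=2,sold=2 ship[1->2]=3 ship[0->1]=2 prod=2 -> inv=[2 8 6]
Step 4: demand=2,sold=2 ship[1->2]=3 ship[0->1]=2 prod=2 -> inv=[2 7 7]
Step 5: demand=2,sold=2 ship[1->2]=3 ship[0->1]=2 prod=2 -> inv=[2 6 8]
Step 6: demand=2,sold=2 ship[1->2]=3 ship[0->1]=2 prod=2 -> inv=[2 5 9]
Step 7: demand=2,sold=2 ship[1->2]=3 ship[0->1]=2 prod=2 -> inv=[2 4 10]

2 4 10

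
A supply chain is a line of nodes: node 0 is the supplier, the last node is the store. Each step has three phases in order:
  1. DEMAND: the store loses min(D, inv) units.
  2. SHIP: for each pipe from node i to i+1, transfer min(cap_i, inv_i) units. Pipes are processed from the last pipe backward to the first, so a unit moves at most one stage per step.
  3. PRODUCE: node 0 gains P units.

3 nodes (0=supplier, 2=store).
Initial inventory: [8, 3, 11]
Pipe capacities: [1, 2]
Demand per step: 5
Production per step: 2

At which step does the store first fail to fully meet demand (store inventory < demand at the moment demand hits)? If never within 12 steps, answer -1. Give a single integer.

Step 1: demand=5,sold=5 ship[1->2]=2 ship[0->1]=1 prod=2 -> [9 2 8]
Step 2: demand=5,sold=5 ship[1->2]=2 ship[0->1]=1 prod=2 -> [10 1 5]
Step 3: demand=5,sold=5 ship[1->2]=1 ship[0->1]=1 prod=2 -> [11 1 1]
Step 4: demand=5,sold=1 ship[1->2]=1 ship[0->1]=1 prod=2 -> [12 1 1]
Step 5: demand=5,sold=1 ship[1->2]=1 ship[0->1]=1 prod=2 -> [13 1 1]
Step 6: demand=5,sold=1 ship[1->2]=1 ship[0->1]=1 prod=2 -> [14 1 1]
Step 7: demand=5,sold=1 ship[1->2]=1 ship[0->1]=1 prod=2 -> [15 1 1]
Step 8: demand=5,sold=1 ship[1->2]=1 ship[0->1]=1 prod=2 -> [16 1 1]
Step 9: demand=5,sold=1 ship[1->2]=1 ship[0->1]=1 prod=2 -> [17 1 1]
Step 10: demand=5,sold=1 ship[1->2]=1 ship[0->1]=1 prod=2 -> [18 1 1]
Step 11: demand=5,sold=1 ship[1->2]=1 ship[0->1]=1 prod=2 -> [19 1 1]
Step 12: demand=5,sold=1 ship[1->2]=1 ship[0->1]=1 prod=2 -> [20 1 1]
First stockout at step 4

4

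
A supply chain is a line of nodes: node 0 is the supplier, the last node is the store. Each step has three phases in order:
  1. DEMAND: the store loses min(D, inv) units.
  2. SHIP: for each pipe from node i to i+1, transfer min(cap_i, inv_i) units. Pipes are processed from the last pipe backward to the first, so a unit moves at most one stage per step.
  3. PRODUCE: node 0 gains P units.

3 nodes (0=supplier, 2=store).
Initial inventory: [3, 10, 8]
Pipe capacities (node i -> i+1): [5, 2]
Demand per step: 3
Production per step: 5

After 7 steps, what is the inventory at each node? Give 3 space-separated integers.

Step 1: demand=3,sold=3 ship[1->2]=2 ship[0->1]=3 prod=5 -> inv=[5 11 7]
Step 2: demand=3,sold=3 ship[1->2]=2 ship[0->1]=5 prod=5 -> inv=[5 14 6]
Step 3: demand=3,sold=3 ship[1->2]=2 ship[0->1]=5 prod=5 -> inv=[5 17 5]
Step 4: demand=3,sold=3 ship[1->2]=2 ship[0->1]=5 prod=5 -> inv=[5 20 4]
Step 5: demand=3,sold=3 ship[1->2]=2 ship[0->1]=5 prod=5 -> inv=[5 23 3]
Step 6: demand=3,sold=3 ship[1->2]=2 ship[0->1]=5 prod=5 -> inv=[5 26 2]
Step 7: demand=3,sold=2 ship[1->2]=2 ship[0->1]=5 prod=5 -> inv=[5 29 2]

5 29 2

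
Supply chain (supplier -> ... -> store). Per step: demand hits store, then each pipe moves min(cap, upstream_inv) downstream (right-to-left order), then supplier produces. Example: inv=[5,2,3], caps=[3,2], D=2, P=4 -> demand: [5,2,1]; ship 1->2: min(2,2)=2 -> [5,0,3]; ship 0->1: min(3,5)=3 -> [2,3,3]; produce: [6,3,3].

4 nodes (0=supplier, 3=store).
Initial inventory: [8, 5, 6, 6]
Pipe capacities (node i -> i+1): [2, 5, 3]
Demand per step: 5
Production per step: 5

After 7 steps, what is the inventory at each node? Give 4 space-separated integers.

Step 1: demand=5,sold=5 ship[2->3]=3 ship[1->2]=5 ship[0->1]=2 prod=5 -> inv=[11 2 8 4]
Step 2: demand=5,sold=4 ship[2->3]=3 ship[1->2]=2 ship[0->1]=2 prod=5 -> inv=[14 2 7 3]
Step 3: demand=5,sold=3 ship[2->3]=3 ship[1->2]=2 ship[0->1]=2 prod=5 -> inv=[17 2 6 3]
Step 4: demand=5,sold=3 ship[2->3]=3 ship[1->2]=2 ship[0->1]=2 prod=5 -> inv=[20 2 5 3]
Step 5: demand=5,sold=3 ship[2->3]=3 ship[1->2]=2 ship[0->1]=2 prod=5 -> inv=[23 2 4 3]
Step 6: demand=5,sold=3 ship[2->3]=3 ship[1->2]=2 ship[0->1]=2 prod=5 -> inv=[26 2 3 3]
Step 7: demand=5,sold=3 ship[2->3]=3 ship[1->2]=2 ship[0->1]=2 prod=5 -> inv=[29 2 2 3]

29 2 2 3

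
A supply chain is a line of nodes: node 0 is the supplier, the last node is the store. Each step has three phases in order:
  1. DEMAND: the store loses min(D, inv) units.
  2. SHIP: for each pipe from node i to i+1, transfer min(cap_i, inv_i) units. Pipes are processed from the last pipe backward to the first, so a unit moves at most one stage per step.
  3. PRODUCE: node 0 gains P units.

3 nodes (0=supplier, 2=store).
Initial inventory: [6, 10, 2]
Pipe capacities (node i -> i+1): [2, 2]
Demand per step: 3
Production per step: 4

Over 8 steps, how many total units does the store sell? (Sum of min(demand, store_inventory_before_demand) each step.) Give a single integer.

Answer: 16

Derivation:
Step 1: sold=2 (running total=2) -> [8 10 2]
Step 2: sold=2 (running total=4) -> [10 10 2]
Step 3: sold=2 (running total=6) -> [12 10 2]
Step 4: sold=2 (running total=8) -> [14 10 2]
Step 5: sold=2 (running total=10) -> [16 10 2]
Step 6: sold=2 (running total=12) -> [18 10 2]
Step 7: sold=2 (running total=14) -> [20 10 2]
Step 8: sold=2 (running total=16) -> [22 10 2]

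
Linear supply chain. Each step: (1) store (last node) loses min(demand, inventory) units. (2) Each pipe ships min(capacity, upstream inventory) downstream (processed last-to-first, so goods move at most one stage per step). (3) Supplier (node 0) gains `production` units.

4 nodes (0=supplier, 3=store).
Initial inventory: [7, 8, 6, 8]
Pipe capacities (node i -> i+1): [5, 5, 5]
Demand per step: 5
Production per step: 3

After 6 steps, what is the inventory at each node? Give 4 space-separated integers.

Step 1: demand=5,sold=5 ship[2->3]=5 ship[1->2]=5 ship[0->1]=5 prod=3 -> inv=[5 8 6 8]
Step 2: demand=5,sold=5 ship[2->3]=5 ship[1->2]=5 ship[0->1]=5 prod=3 -> inv=[3 8 6 8]
Step 3: demand=5,sold=5 ship[2->3]=5 ship[1->2]=5 ship[0->1]=3 prod=3 -> inv=[3 6 6 8]
Step 4: demand=5,sold=5 ship[2->3]=5 ship[1->2]=5 ship[0->1]=3 prod=3 -> inv=[3 4 6 8]
Step 5: demand=5,sold=5 ship[2->3]=5 ship[1->2]=4 ship[0->1]=3 prod=3 -> inv=[3 3 5 8]
Step 6: demand=5,sold=5 ship[2->3]=5 ship[1->2]=3 ship[0->1]=3 prod=3 -> inv=[3 3 3 8]

3 3 3 8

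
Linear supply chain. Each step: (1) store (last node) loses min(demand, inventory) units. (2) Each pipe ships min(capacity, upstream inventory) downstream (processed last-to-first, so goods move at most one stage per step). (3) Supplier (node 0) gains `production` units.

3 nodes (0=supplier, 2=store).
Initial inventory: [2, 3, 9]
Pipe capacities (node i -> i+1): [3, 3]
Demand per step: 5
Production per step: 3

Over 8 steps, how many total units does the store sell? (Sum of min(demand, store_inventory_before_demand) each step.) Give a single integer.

Step 1: sold=5 (running total=5) -> [3 2 7]
Step 2: sold=5 (running total=10) -> [3 3 4]
Step 3: sold=4 (running total=14) -> [3 3 3]
Step 4: sold=3 (running total=17) -> [3 3 3]
Step 5: sold=3 (running total=20) -> [3 3 3]
Step 6: sold=3 (running total=23) -> [3 3 3]
Step 7: sold=3 (running total=26) -> [3 3 3]
Step 8: sold=3 (running total=29) -> [3 3 3]

Answer: 29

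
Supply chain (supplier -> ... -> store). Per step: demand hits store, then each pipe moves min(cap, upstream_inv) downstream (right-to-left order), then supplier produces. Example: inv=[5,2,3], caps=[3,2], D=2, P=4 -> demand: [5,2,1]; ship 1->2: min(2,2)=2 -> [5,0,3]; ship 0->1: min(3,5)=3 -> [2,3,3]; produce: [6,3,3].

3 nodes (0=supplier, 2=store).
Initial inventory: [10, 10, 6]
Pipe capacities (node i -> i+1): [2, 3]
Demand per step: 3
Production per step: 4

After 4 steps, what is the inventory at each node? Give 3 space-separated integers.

Step 1: demand=3,sold=3 ship[1->2]=3 ship[0->1]=2 prod=4 -> inv=[12 9 6]
Step 2: demand=3,sold=3 ship[1->2]=3 ship[0->1]=2 prod=4 -> inv=[14 8 6]
Step 3: demand=3,sold=3 ship[1->2]=3 ship[0->1]=2 prod=4 -> inv=[16 7 6]
Step 4: demand=3,sold=3 ship[1->2]=3 ship[0->1]=2 prod=4 -> inv=[18 6 6]

18 6 6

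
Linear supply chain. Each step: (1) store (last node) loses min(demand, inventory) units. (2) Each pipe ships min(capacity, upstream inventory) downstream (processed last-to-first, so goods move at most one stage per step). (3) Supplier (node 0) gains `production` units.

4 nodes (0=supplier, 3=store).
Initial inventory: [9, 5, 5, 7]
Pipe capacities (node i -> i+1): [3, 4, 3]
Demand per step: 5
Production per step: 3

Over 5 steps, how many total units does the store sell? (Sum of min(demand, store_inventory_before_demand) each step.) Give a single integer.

Step 1: sold=5 (running total=5) -> [9 4 6 5]
Step 2: sold=5 (running total=10) -> [9 3 7 3]
Step 3: sold=3 (running total=13) -> [9 3 7 3]
Step 4: sold=3 (running total=16) -> [9 3 7 3]
Step 5: sold=3 (running total=19) -> [9 3 7 3]

Answer: 19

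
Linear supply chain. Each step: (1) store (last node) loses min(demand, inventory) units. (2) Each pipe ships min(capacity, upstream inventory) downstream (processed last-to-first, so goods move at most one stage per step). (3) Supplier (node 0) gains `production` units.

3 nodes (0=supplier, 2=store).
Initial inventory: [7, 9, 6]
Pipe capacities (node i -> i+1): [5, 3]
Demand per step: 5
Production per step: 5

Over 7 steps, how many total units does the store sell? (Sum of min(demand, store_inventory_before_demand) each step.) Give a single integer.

Answer: 24

Derivation:
Step 1: sold=5 (running total=5) -> [7 11 4]
Step 2: sold=4 (running total=9) -> [7 13 3]
Step 3: sold=3 (running total=12) -> [7 15 3]
Step 4: sold=3 (running total=15) -> [7 17 3]
Step 5: sold=3 (running total=18) -> [7 19 3]
Step 6: sold=3 (running total=21) -> [7 21 3]
Step 7: sold=3 (running total=24) -> [7 23 3]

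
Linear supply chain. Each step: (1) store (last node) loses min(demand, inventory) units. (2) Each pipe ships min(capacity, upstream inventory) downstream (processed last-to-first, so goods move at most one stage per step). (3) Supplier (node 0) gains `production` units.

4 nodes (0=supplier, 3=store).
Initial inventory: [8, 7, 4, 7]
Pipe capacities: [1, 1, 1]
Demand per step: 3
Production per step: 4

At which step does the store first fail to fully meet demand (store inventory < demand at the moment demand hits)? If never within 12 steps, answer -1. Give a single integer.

Step 1: demand=3,sold=3 ship[2->3]=1 ship[1->2]=1 ship[0->1]=1 prod=4 -> [11 7 4 5]
Step 2: demand=3,sold=3 ship[2->3]=1 ship[1->2]=1 ship[0->1]=1 prod=4 -> [14 7 4 3]
Step 3: demand=3,sold=3 ship[2->3]=1 ship[1->2]=1 ship[0->1]=1 prod=4 -> [17 7 4 1]
Step 4: demand=3,sold=1 ship[2->3]=1 ship[1->2]=1 ship[0->1]=1 prod=4 -> [20 7 4 1]
Step 5: demand=3,sold=1 ship[2->3]=1 ship[1->2]=1 ship[0->1]=1 prod=4 -> [23 7 4 1]
Step 6: demand=3,sold=1 ship[2->3]=1 ship[1->2]=1 ship[0->1]=1 prod=4 -> [26 7 4 1]
Step 7: demand=3,sold=1 ship[2->3]=1 ship[1->2]=1 ship[0->1]=1 prod=4 -> [29 7 4 1]
Step 8: demand=3,sold=1 ship[2->3]=1 ship[1->2]=1 ship[0->1]=1 prod=4 -> [32 7 4 1]
Step 9: demand=3,sold=1 ship[2->3]=1 ship[1->2]=1 ship[0->1]=1 prod=4 -> [35 7 4 1]
Step 10: demand=3,sold=1 ship[2->3]=1 ship[1->2]=1 ship[0->1]=1 prod=4 -> [38 7 4 1]
Step 11: demand=3,sold=1 ship[2->3]=1 ship[1->2]=1 ship[0->1]=1 prod=4 -> [41 7 4 1]
Step 12: demand=3,sold=1 ship[2->3]=1 ship[1->2]=1 ship[0->1]=1 prod=4 -> [44 7 4 1]
First stockout at step 4

4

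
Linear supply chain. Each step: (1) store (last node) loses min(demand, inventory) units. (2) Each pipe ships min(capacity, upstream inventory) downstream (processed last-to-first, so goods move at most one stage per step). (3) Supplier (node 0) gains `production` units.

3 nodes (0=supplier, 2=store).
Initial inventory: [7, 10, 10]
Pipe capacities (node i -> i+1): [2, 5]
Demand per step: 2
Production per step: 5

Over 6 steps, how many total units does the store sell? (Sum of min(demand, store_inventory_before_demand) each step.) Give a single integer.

Step 1: sold=2 (running total=2) -> [10 7 13]
Step 2: sold=2 (running total=4) -> [13 4 16]
Step 3: sold=2 (running total=6) -> [16 2 18]
Step 4: sold=2 (running total=8) -> [19 2 18]
Step 5: sold=2 (running total=10) -> [22 2 18]
Step 6: sold=2 (running total=12) -> [25 2 18]

Answer: 12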